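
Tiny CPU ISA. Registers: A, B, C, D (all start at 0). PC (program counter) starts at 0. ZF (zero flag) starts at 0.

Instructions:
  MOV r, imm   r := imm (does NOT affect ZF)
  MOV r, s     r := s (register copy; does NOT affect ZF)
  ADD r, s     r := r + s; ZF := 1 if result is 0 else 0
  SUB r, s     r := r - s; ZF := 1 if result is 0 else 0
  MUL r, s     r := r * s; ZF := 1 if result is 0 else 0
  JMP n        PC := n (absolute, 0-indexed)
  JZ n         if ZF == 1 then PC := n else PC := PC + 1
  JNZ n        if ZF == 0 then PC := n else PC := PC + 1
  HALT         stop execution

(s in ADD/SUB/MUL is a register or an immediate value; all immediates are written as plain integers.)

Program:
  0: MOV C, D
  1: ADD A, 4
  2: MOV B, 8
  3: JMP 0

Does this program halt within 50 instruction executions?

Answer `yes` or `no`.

Step 1: PC=0 exec 'MOV C, D'. After: A=0 B=0 C=0 D=0 ZF=0 PC=1
Step 2: PC=1 exec 'ADD A, 4'. After: A=4 B=0 C=0 D=0 ZF=0 PC=2
Step 3: PC=2 exec 'MOV B, 8'. After: A=4 B=8 C=0 D=0 ZF=0 PC=3
Step 4: PC=3 exec 'JMP 0'. After: A=4 B=8 C=0 D=0 ZF=0 PC=0
Step 5: PC=0 exec 'MOV C, D'. After: A=4 B=8 C=0 D=0 ZF=0 PC=1
Step 6: PC=1 exec 'ADD A, 4'. After: A=8 B=8 C=0 D=0 ZF=0 PC=2
Step 7: PC=2 exec 'MOV B, 8'. After: A=8 B=8 C=0 D=0 ZF=0 PC=3
Step 8: PC=3 exec 'JMP 0'. After: A=8 B=8 C=0 D=0 ZF=0 PC=0
Step 9: PC=0 exec 'MOV C, D'. After: A=8 B=8 C=0 D=0 ZF=0 PC=1
Step 10: PC=1 exec 'ADD A, 4'. After: A=12 B=8 C=0 D=0 ZF=0 PC=2
Step 11: PC=2 exec 'MOV B, 8'. After: A=12 B=8 C=0 D=0 ZF=0 PC=3
Step 12: PC=3 exec 'JMP 0'. After: A=12 B=8 C=0 D=0 ZF=0 PC=0
Step 13: PC=0 exec 'MOV C, D'. After: A=12 B=8 C=0 D=0 ZF=0 PC=1
Step 14: PC=1 exec 'ADD A, 4'. After: A=16 B=8 C=0 D=0 ZF=0 PC=2
Step 15: PC=2 exec 'MOV B, 8'. After: A=16 B=8 C=0 D=0 ZF=0 PC=3
After 50 steps: not halted. PC revisits the same instructions with no path to HALT; will never halt.

Answer: no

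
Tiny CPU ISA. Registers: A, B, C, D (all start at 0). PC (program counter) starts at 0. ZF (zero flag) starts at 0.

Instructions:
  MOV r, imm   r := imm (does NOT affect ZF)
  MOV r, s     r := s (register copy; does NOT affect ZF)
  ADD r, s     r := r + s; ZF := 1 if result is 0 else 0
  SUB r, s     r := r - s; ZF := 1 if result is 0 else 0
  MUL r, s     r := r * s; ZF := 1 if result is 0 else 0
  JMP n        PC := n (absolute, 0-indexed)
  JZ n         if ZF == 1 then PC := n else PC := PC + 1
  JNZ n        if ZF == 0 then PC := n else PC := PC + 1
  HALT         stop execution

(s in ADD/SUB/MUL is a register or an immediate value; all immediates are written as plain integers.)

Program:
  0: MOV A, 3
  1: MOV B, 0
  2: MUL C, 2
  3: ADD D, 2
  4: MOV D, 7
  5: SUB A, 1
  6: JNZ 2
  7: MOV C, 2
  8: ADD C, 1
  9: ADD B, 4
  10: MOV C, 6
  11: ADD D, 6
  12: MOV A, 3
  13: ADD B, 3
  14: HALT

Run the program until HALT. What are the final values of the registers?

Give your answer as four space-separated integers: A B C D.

Step 1: PC=0 exec 'MOV A, 3'. After: A=3 B=0 C=0 D=0 ZF=0 PC=1
Step 2: PC=1 exec 'MOV B, 0'. After: A=3 B=0 C=0 D=0 ZF=0 PC=2
Step 3: PC=2 exec 'MUL C, 2'. After: A=3 B=0 C=0 D=0 ZF=1 PC=3
Step 4: PC=3 exec 'ADD D, 2'. After: A=3 B=0 C=0 D=2 ZF=0 PC=4
Step 5: PC=4 exec 'MOV D, 7'. After: A=3 B=0 C=0 D=7 ZF=0 PC=5
Step 6: PC=5 exec 'SUB A, 1'. After: A=2 B=0 C=0 D=7 ZF=0 PC=6
Step 7: PC=6 exec 'JNZ 2'. After: A=2 B=0 C=0 D=7 ZF=0 PC=2
Step 8: PC=2 exec 'MUL C, 2'. After: A=2 B=0 C=0 D=7 ZF=1 PC=3
Step 9: PC=3 exec 'ADD D, 2'. After: A=2 B=0 C=0 D=9 ZF=0 PC=4
Step 10: PC=4 exec 'MOV D, 7'. After: A=2 B=0 C=0 D=7 ZF=0 PC=5
Step 11: PC=5 exec 'SUB A, 1'. After: A=1 B=0 C=0 D=7 ZF=0 PC=6
Step 12: PC=6 exec 'JNZ 2'. After: A=1 B=0 C=0 D=7 ZF=0 PC=2
Step 13: PC=2 exec 'MUL C, 2'. After: A=1 B=0 C=0 D=7 ZF=1 PC=3
Step 14: PC=3 exec 'ADD D, 2'. After: A=1 B=0 C=0 D=9 ZF=0 PC=4
Step 15: PC=4 exec 'MOV D, 7'. After: A=1 B=0 C=0 D=7 ZF=0 PC=5
Step 16: PC=5 exec 'SUB A, 1'. After: A=0 B=0 C=0 D=7 ZF=1 PC=6
Step 17: PC=6 exec 'JNZ 2'. After: A=0 B=0 C=0 D=7 ZF=1 PC=7
Step 18: PC=7 exec 'MOV C, 2'. After: A=0 B=0 C=2 D=7 ZF=1 PC=8
Step 19: PC=8 exec 'ADD C, 1'. After: A=0 B=0 C=3 D=7 ZF=0 PC=9
Step 20: PC=9 exec 'ADD B, 4'. After: A=0 B=4 C=3 D=7 ZF=0 PC=10
Step 21: PC=10 exec 'MOV C, 6'. After: A=0 B=4 C=6 D=7 ZF=0 PC=11
Step 22: PC=11 exec 'ADD D, 6'. After: A=0 B=4 C=6 D=13 ZF=0 PC=12
Step 23: PC=12 exec 'MOV A, 3'. After: A=3 B=4 C=6 D=13 ZF=0 PC=13
Step 24: PC=13 exec 'ADD B, 3'. After: A=3 B=7 C=6 D=13 ZF=0 PC=14
Step 25: PC=14 exec 'HALT'. After: A=3 B=7 C=6 D=13 ZF=0 PC=14 HALTED

Answer: 3 7 6 13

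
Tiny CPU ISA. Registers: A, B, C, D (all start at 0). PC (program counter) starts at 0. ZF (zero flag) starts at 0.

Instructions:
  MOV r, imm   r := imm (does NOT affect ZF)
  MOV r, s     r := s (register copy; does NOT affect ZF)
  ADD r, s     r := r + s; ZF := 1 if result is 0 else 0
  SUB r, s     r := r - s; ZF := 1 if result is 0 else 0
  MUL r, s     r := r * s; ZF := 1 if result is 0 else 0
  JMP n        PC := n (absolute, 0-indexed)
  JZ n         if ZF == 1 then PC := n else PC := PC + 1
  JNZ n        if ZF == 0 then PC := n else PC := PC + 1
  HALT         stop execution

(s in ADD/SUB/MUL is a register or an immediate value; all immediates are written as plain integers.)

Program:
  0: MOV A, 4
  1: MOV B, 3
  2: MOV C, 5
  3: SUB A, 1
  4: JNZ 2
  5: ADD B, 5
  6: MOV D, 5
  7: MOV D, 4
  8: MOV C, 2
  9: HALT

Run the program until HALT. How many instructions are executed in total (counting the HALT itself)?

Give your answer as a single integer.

Step 1: PC=0 exec 'MOV A, 4'. After: A=4 B=0 C=0 D=0 ZF=0 PC=1
Step 2: PC=1 exec 'MOV B, 3'. After: A=4 B=3 C=0 D=0 ZF=0 PC=2
Step 3: PC=2 exec 'MOV C, 5'. After: A=4 B=3 C=5 D=0 ZF=0 PC=3
Step 4: PC=3 exec 'SUB A, 1'. After: A=3 B=3 C=5 D=0 ZF=0 PC=4
Step 5: PC=4 exec 'JNZ 2'. After: A=3 B=3 C=5 D=0 ZF=0 PC=2
Step 6: PC=2 exec 'MOV C, 5'. After: A=3 B=3 C=5 D=0 ZF=0 PC=3
Step 7: PC=3 exec 'SUB A, 1'. After: A=2 B=3 C=5 D=0 ZF=0 PC=4
Step 8: PC=4 exec 'JNZ 2'. After: A=2 B=3 C=5 D=0 ZF=0 PC=2
Step 9: PC=2 exec 'MOV C, 5'. After: A=2 B=3 C=5 D=0 ZF=0 PC=3
Step 10: PC=3 exec 'SUB A, 1'. After: A=1 B=3 C=5 D=0 ZF=0 PC=4
Step 11: PC=4 exec 'JNZ 2'. After: A=1 B=3 C=5 D=0 ZF=0 PC=2
Step 12: PC=2 exec 'MOV C, 5'. After: A=1 B=3 C=5 D=0 ZF=0 PC=3
Step 13: PC=3 exec 'SUB A, 1'. After: A=0 B=3 C=5 D=0 ZF=1 PC=4
Step 14: PC=4 exec 'JNZ 2'. After: A=0 B=3 C=5 D=0 ZF=1 PC=5
Step 15: PC=5 exec 'ADD B, 5'. After: A=0 B=8 C=5 D=0 ZF=0 PC=6
Step 16: PC=6 exec 'MOV D, 5'. After: A=0 B=8 C=5 D=5 ZF=0 PC=7
Step 17: PC=7 exec 'MOV D, 4'. After: A=0 B=8 C=5 D=4 ZF=0 PC=8
Step 18: PC=8 exec 'MOV C, 2'. After: A=0 B=8 C=2 D=4 ZF=0 PC=9
Step 19: PC=9 exec 'HALT'. After: A=0 B=8 C=2 D=4 ZF=0 PC=9 HALTED
Total instructions executed: 19

Answer: 19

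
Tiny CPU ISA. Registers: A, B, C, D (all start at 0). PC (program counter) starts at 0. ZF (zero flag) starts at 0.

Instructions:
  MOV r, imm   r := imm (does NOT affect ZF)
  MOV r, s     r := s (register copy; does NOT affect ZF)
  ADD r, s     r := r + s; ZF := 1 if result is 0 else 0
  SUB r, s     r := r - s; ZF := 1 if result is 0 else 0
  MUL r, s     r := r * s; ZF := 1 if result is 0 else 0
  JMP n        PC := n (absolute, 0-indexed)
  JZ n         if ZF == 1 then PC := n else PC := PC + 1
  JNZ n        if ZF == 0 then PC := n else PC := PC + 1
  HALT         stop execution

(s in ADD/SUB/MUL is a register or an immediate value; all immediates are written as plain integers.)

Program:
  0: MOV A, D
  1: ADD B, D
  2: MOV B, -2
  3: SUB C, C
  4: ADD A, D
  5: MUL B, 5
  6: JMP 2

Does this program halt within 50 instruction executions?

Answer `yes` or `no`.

Step 1: PC=0 exec 'MOV A, D'. After: A=0 B=0 C=0 D=0 ZF=0 PC=1
Step 2: PC=1 exec 'ADD B, D'. After: A=0 B=0 C=0 D=0 ZF=1 PC=2
Step 3: PC=2 exec 'MOV B, -2'. After: A=0 B=-2 C=0 D=0 ZF=1 PC=3
Step 4: PC=3 exec 'SUB C, C'. After: A=0 B=-2 C=0 D=0 ZF=1 PC=4
Step 5: PC=4 exec 'ADD A, D'. After: A=0 B=-2 C=0 D=0 ZF=1 PC=5
Step 6: PC=5 exec 'MUL B, 5'. After: A=0 B=-10 C=0 D=0 ZF=0 PC=6
Step 7: PC=6 exec 'JMP 2'. After: A=0 B=-10 C=0 D=0 ZF=0 PC=2
Step 8: PC=2 exec 'MOV B, -2'. After: A=0 B=-2 C=0 D=0 ZF=0 PC=3
Step 9: PC=3 exec 'SUB C, C'. After: A=0 B=-2 C=0 D=0 ZF=1 PC=4
State after step 9 equals state after step 4: the program is in a cycle of length 5 and will never halt.

Answer: no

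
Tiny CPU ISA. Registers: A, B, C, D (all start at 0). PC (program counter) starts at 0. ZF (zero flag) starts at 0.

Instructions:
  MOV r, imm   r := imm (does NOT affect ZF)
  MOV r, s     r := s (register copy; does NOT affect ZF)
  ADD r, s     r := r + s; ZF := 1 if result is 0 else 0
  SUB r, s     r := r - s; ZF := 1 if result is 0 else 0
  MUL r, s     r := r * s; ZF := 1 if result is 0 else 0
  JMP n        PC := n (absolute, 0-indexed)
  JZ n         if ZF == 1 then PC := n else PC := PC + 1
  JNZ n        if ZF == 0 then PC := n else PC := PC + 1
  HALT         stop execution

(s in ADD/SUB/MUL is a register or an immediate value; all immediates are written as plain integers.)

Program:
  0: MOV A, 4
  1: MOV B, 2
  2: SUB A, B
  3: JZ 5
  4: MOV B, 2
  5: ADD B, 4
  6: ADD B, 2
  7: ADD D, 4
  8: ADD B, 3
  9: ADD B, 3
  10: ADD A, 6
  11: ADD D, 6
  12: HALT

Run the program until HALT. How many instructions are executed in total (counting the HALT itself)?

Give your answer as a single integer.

Step 1: PC=0 exec 'MOV A, 4'. After: A=4 B=0 C=0 D=0 ZF=0 PC=1
Step 2: PC=1 exec 'MOV B, 2'. After: A=4 B=2 C=0 D=0 ZF=0 PC=2
Step 3: PC=2 exec 'SUB A, B'. After: A=2 B=2 C=0 D=0 ZF=0 PC=3
Step 4: PC=3 exec 'JZ 5'. After: A=2 B=2 C=0 D=0 ZF=0 PC=4
Step 5: PC=4 exec 'MOV B, 2'. After: A=2 B=2 C=0 D=0 ZF=0 PC=5
Step 6: PC=5 exec 'ADD B, 4'. After: A=2 B=6 C=0 D=0 ZF=0 PC=6
Step 7: PC=6 exec 'ADD B, 2'. After: A=2 B=8 C=0 D=0 ZF=0 PC=7
Step 8: PC=7 exec 'ADD D, 4'. After: A=2 B=8 C=0 D=4 ZF=0 PC=8
Step 9: PC=8 exec 'ADD B, 3'. After: A=2 B=11 C=0 D=4 ZF=0 PC=9
Step 10: PC=9 exec 'ADD B, 3'. After: A=2 B=14 C=0 D=4 ZF=0 PC=10
Step 11: PC=10 exec 'ADD A, 6'. After: A=8 B=14 C=0 D=4 ZF=0 PC=11
Step 12: PC=11 exec 'ADD D, 6'. After: A=8 B=14 C=0 D=10 ZF=0 PC=12
Step 13: PC=12 exec 'HALT'. After: A=8 B=14 C=0 D=10 ZF=0 PC=12 HALTED
Total instructions executed: 13

Answer: 13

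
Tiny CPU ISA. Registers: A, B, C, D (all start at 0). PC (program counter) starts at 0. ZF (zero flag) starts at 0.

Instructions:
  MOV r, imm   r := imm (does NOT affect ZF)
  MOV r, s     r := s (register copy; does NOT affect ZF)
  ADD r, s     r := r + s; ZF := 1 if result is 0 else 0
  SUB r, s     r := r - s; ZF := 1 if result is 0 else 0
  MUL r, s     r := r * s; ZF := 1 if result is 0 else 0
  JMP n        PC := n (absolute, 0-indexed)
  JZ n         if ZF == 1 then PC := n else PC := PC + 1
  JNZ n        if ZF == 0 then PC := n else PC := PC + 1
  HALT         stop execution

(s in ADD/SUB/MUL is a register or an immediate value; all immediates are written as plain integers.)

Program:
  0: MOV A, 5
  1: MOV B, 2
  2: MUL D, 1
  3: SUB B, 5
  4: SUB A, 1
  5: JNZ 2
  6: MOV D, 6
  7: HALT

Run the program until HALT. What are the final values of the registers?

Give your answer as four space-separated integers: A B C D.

Step 1: PC=0 exec 'MOV A, 5'. After: A=5 B=0 C=0 D=0 ZF=0 PC=1
Step 2: PC=1 exec 'MOV B, 2'. After: A=5 B=2 C=0 D=0 ZF=0 PC=2
Step 3: PC=2 exec 'MUL D, 1'. After: A=5 B=2 C=0 D=0 ZF=1 PC=3
Step 4: PC=3 exec 'SUB B, 5'. After: A=5 B=-3 C=0 D=0 ZF=0 PC=4
Step 5: PC=4 exec 'SUB A, 1'. After: A=4 B=-3 C=0 D=0 ZF=0 PC=5
Step 6: PC=5 exec 'JNZ 2'. After: A=4 B=-3 C=0 D=0 ZF=0 PC=2
Step 7: PC=2 exec 'MUL D, 1'. After: A=4 B=-3 C=0 D=0 ZF=1 PC=3
Step 8: PC=3 exec 'SUB B, 5'. After: A=4 B=-8 C=0 D=0 ZF=0 PC=4
Step 9: PC=4 exec 'SUB A, 1'. After: A=3 B=-8 C=0 D=0 ZF=0 PC=5
Step 10: PC=5 exec 'JNZ 2'. After: A=3 B=-8 C=0 D=0 ZF=0 PC=2
Step 11: PC=2 exec 'MUL D, 1'. After: A=3 B=-8 C=0 D=0 ZF=1 PC=3
Step 12: PC=3 exec 'SUB B, 5'. After: A=3 B=-13 C=0 D=0 ZF=0 PC=4
Step 13: PC=4 exec 'SUB A, 1'. After: A=2 B=-13 C=0 D=0 ZF=0 PC=5
Step 14: PC=5 exec 'JNZ 2'. After: A=2 B=-13 C=0 D=0 ZF=0 PC=2
Step 15: PC=2 exec 'MUL D, 1'. After: A=2 B=-13 C=0 D=0 ZF=1 PC=3
Step 16: PC=3 exec 'SUB B, 5'. After: A=2 B=-18 C=0 D=0 ZF=0 PC=4
Step 17: PC=4 exec 'SUB A, 1'. After: A=1 B=-18 C=0 D=0 ZF=0 PC=5
Step 18: PC=5 exec 'JNZ 2'. After: A=1 B=-18 C=0 D=0 ZF=0 PC=2
Step 19: PC=2 exec 'MUL D, 1'. After: A=1 B=-18 C=0 D=0 ZF=1 PC=3
Step 20: PC=3 exec 'SUB B, 5'. After: A=1 B=-23 C=0 D=0 ZF=0 PC=4
Step 21: PC=4 exec 'SUB A, 1'. After: A=0 B=-23 C=0 D=0 ZF=1 PC=5
Step 22: PC=5 exec 'JNZ 2'. After: A=0 B=-23 C=0 D=0 ZF=1 PC=6
Step 23: PC=6 exec 'MOV D, 6'. After: A=0 B=-23 C=0 D=6 ZF=1 PC=7
Step 24: PC=7 exec 'HALT'. After: A=0 B=-23 C=0 D=6 ZF=1 PC=7 HALTED

Answer: 0 -23 0 6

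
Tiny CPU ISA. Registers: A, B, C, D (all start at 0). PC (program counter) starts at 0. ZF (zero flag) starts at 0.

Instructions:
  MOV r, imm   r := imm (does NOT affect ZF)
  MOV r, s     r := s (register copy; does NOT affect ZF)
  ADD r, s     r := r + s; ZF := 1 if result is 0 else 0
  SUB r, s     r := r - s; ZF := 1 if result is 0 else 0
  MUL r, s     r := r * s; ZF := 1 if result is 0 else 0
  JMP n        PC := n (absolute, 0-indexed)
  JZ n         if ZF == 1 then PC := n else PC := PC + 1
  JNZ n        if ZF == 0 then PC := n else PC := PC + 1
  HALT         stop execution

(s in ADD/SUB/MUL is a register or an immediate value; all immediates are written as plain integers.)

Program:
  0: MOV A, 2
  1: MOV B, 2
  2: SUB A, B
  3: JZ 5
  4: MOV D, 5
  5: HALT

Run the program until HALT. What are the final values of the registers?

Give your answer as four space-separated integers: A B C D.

Answer: 0 2 0 0

Derivation:
Step 1: PC=0 exec 'MOV A, 2'. After: A=2 B=0 C=0 D=0 ZF=0 PC=1
Step 2: PC=1 exec 'MOV B, 2'. After: A=2 B=2 C=0 D=0 ZF=0 PC=2
Step 3: PC=2 exec 'SUB A, B'. After: A=0 B=2 C=0 D=0 ZF=1 PC=3
Step 4: PC=3 exec 'JZ 5'. After: A=0 B=2 C=0 D=0 ZF=1 PC=5
Step 5: PC=5 exec 'HALT'. After: A=0 B=2 C=0 D=0 ZF=1 PC=5 HALTED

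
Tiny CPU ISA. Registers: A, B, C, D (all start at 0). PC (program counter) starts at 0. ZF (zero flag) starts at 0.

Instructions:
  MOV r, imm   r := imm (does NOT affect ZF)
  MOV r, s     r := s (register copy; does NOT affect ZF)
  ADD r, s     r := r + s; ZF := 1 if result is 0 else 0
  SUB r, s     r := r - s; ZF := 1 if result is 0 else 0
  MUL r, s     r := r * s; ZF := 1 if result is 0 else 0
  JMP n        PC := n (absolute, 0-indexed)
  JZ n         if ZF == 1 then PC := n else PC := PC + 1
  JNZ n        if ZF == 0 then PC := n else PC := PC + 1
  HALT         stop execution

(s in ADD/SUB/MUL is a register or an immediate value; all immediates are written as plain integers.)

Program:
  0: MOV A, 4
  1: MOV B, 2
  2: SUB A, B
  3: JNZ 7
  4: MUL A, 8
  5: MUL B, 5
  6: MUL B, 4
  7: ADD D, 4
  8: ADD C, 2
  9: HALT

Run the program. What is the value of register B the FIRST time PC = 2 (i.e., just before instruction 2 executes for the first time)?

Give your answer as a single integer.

Step 1: PC=0 exec 'MOV A, 4'. After: A=4 B=0 C=0 D=0 ZF=0 PC=1
Step 2: PC=1 exec 'MOV B, 2'. After: A=4 B=2 C=0 D=0 ZF=0 PC=2
First time PC=2: B=2

2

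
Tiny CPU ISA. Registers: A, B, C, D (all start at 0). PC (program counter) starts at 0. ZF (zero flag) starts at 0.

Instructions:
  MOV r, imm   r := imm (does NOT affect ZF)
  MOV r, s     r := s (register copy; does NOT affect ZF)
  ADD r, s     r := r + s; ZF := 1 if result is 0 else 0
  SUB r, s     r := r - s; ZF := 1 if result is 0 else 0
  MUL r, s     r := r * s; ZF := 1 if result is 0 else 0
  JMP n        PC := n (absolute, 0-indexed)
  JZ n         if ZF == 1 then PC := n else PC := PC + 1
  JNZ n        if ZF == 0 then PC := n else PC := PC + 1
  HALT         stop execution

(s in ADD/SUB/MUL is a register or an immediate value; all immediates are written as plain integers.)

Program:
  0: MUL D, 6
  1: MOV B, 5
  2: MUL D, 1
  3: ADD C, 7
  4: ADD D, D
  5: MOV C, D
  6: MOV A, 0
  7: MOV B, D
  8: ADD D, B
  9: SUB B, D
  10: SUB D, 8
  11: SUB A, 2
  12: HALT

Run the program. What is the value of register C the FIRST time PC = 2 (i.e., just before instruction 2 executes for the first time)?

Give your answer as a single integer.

Step 1: PC=0 exec 'MUL D, 6'. After: A=0 B=0 C=0 D=0 ZF=1 PC=1
Step 2: PC=1 exec 'MOV B, 5'. After: A=0 B=5 C=0 D=0 ZF=1 PC=2
First time PC=2: C=0

0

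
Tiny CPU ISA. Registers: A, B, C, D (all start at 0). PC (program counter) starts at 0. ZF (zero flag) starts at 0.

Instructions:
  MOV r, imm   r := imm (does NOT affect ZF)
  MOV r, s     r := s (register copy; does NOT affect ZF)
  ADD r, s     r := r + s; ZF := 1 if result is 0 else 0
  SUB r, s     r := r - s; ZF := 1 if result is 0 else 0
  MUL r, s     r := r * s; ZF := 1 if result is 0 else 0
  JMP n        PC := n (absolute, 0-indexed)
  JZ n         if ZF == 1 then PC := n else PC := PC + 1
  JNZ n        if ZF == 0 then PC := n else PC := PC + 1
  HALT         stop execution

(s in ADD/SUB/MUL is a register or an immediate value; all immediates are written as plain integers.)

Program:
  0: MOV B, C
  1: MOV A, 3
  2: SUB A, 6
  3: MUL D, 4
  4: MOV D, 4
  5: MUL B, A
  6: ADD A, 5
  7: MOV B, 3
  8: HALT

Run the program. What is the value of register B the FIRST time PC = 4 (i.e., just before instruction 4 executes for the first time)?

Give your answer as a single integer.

Step 1: PC=0 exec 'MOV B, C'. After: A=0 B=0 C=0 D=0 ZF=0 PC=1
Step 2: PC=1 exec 'MOV A, 3'. After: A=3 B=0 C=0 D=0 ZF=0 PC=2
Step 3: PC=2 exec 'SUB A, 6'. After: A=-3 B=0 C=0 D=0 ZF=0 PC=3
Step 4: PC=3 exec 'MUL D, 4'. After: A=-3 B=0 C=0 D=0 ZF=1 PC=4
First time PC=4: B=0

0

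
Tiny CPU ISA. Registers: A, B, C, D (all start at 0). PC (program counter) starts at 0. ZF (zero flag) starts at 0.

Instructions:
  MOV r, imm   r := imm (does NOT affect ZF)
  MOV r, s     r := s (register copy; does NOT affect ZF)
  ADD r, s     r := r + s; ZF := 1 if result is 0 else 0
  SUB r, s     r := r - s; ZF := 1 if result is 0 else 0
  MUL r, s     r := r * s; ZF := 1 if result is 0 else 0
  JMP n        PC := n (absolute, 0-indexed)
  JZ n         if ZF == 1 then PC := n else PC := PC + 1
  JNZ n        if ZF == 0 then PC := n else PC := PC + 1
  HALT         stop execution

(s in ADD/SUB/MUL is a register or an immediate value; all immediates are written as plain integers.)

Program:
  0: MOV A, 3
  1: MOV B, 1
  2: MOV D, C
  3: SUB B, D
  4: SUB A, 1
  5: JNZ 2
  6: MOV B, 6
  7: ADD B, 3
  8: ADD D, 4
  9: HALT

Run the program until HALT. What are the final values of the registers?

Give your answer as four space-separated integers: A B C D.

Answer: 0 9 0 4

Derivation:
Step 1: PC=0 exec 'MOV A, 3'. After: A=3 B=0 C=0 D=0 ZF=0 PC=1
Step 2: PC=1 exec 'MOV B, 1'. After: A=3 B=1 C=0 D=0 ZF=0 PC=2
Step 3: PC=2 exec 'MOV D, C'. After: A=3 B=1 C=0 D=0 ZF=0 PC=3
Step 4: PC=3 exec 'SUB B, D'. After: A=3 B=1 C=0 D=0 ZF=0 PC=4
Step 5: PC=4 exec 'SUB A, 1'. After: A=2 B=1 C=0 D=0 ZF=0 PC=5
Step 6: PC=5 exec 'JNZ 2'. After: A=2 B=1 C=0 D=0 ZF=0 PC=2
Step 7: PC=2 exec 'MOV D, C'. After: A=2 B=1 C=0 D=0 ZF=0 PC=3
Step 8: PC=3 exec 'SUB B, D'. After: A=2 B=1 C=0 D=0 ZF=0 PC=4
Step 9: PC=4 exec 'SUB A, 1'. After: A=1 B=1 C=0 D=0 ZF=0 PC=5
Step 10: PC=5 exec 'JNZ 2'. After: A=1 B=1 C=0 D=0 ZF=0 PC=2
Step 11: PC=2 exec 'MOV D, C'. After: A=1 B=1 C=0 D=0 ZF=0 PC=3
Step 12: PC=3 exec 'SUB B, D'. After: A=1 B=1 C=0 D=0 ZF=0 PC=4
Step 13: PC=4 exec 'SUB A, 1'. After: A=0 B=1 C=0 D=0 ZF=1 PC=5
Step 14: PC=5 exec 'JNZ 2'. After: A=0 B=1 C=0 D=0 ZF=1 PC=6
Step 15: PC=6 exec 'MOV B, 6'. After: A=0 B=6 C=0 D=0 ZF=1 PC=7
Step 16: PC=7 exec 'ADD B, 3'. After: A=0 B=9 C=0 D=0 ZF=0 PC=8
Step 17: PC=8 exec 'ADD D, 4'. After: A=0 B=9 C=0 D=4 ZF=0 PC=9
Step 18: PC=9 exec 'HALT'. After: A=0 B=9 C=0 D=4 ZF=0 PC=9 HALTED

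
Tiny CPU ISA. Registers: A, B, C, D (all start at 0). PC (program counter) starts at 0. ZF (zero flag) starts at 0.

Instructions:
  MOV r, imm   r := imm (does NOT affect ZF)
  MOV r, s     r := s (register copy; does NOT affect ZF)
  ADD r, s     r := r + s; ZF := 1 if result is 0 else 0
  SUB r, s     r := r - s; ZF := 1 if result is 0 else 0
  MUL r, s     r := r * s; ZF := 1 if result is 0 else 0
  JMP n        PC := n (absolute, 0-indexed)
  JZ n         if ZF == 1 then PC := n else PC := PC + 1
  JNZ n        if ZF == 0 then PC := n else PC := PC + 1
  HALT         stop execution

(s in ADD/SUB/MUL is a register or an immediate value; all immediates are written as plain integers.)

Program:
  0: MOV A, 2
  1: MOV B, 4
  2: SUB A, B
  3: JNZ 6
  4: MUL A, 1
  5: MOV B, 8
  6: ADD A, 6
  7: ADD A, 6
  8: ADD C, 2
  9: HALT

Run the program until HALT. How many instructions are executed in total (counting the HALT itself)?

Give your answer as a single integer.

Answer: 8

Derivation:
Step 1: PC=0 exec 'MOV A, 2'. After: A=2 B=0 C=0 D=0 ZF=0 PC=1
Step 2: PC=1 exec 'MOV B, 4'. After: A=2 B=4 C=0 D=0 ZF=0 PC=2
Step 3: PC=2 exec 'SUB A, B'. After: A=-2 B=4 C=0 D=0 ZF=0 PC=3
Step 4: PC=3 exec 'JNZ 6'. After: A=-2 B=4 C=0 D=0 ZF=0 PC=6
Step 5: PC=6 exec 'ADD A, 6'. After: A=4 B=4 C=0 D=0 ZF=0 PC=7
Step 6: PC=7 exec 'ADD A, 6'. After: A=10 B=4 C=0 D=0 ZF=0 PC=8
Step 7: PC=8 exec 'ADD C, 2'. After: A=10 B=4 C=2 D=0 ZF=0 PC=9
Step 8: PC=9 exec 'HALT'. After: A=10 B=4 C=2 D=0 ZF=0 PC=9 HALTED
Total instructions executed: 8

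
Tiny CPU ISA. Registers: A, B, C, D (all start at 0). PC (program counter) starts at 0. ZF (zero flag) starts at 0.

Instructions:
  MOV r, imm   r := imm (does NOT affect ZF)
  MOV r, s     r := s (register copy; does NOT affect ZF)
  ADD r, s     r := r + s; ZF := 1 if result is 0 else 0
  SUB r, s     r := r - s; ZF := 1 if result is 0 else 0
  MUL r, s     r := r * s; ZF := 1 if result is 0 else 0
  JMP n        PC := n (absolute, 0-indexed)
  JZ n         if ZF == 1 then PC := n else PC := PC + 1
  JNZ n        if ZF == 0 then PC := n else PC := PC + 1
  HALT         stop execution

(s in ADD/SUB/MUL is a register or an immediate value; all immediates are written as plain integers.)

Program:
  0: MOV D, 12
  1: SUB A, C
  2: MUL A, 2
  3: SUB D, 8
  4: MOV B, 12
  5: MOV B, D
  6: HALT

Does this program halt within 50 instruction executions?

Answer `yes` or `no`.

Answer: yes

Derivation:
Step 1: PC=0 exec 'MOV D, 12'. After: A=0 B=0 C=0 D=12 ZF=0 PC=1
Step 2: PC=1 exec 'SUB A, C'. After: A=0 B=0 C=0 D=12 ZF=1 PC=2
Step 3: PC=2 exec 'MUL A, 2'. After: A=0 B=0 C=0 D=12 ZF=1 PC=3
Step 4: PC=3 exec 'SUB D, 8'. After: A=0 B=0 C=0 D=4 ZF=0 PC=4
Step 5: PC=4 exec 'MOV B, 12'. After: A=0 B=12 C=0 D=4 ZF=0 PC=5
Step 6: PC=5 exec 'MOV B, D'. After: A=0 B=4 C=0 D=4 ZF=0 PC=6
Step 7: PC=6 exec 'HALT'. After: A=0 B=4 C=0 D=4 ZF=0 PC=6 HALTED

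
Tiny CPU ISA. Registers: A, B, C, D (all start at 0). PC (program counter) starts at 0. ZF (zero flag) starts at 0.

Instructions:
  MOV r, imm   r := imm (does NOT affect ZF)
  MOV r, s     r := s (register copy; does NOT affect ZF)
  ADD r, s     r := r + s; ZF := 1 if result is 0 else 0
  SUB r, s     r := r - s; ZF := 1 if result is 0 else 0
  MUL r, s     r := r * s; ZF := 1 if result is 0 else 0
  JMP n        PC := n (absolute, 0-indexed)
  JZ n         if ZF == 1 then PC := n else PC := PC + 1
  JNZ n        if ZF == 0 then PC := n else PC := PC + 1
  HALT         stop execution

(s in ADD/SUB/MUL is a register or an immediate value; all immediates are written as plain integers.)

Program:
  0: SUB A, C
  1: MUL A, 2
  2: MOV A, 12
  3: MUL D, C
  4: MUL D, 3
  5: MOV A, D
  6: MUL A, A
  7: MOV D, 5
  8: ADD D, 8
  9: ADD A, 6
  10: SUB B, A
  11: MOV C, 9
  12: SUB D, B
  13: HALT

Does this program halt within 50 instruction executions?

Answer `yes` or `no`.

Answer: yes

Derivation:
Step 1: PC=0 exec 'SUB A, C'. After: A=0 B=0 C=0 D=0 ZF=1 PC=1
Step 2: PC=1 exec 'MUL A, 2'. After: A=0 B=0 C=0 D=0 ZF=1 PC=2
Step 3: PC=2 exec 'MOV A, 12'. After: A=12 B=0 C=0 D=0 ZF=1 PC=3
Step 4: PC=3 exec 'MUL D, C'. After: A=12 B=0 C=0 D=0 ZF=1 PC=4
Step 5: PC=4 exec 'MUL D, 3'. After: A=12 B=0 C=0 D=0 ZF=1 PC=5
Step 6: PC=5 exec 'MOV A, D'. After: A=0 B=0 C=0 D=0 ZF=1 PC=6
Step 7: PC=6 exec 'MUL A, A'. After: A=0 B=0 C=0 D=0 ZF=1 PC=7
Step 8: PC=7 exec 'MOV D, 5'. After: A=0 B=0 C=0 D=5 ZF=1 PC=8
Step 9: PC=8 exec 'ADD D, 8'. After: A=0 B=0 C=0 D=13 ZF=0 PC=9
Step 10: PC=9 exec 'ADD A, 6'. After: A=6 B=0 C=0 D=13 ZF=0 PC=10
Step 11: PC=10 exec 'SUB B, A'. After: A=6 B=-6 C=0 D=13 ZF=0 PC=11
Step 12: PC=11 exec 'MOV C, 9'. After: A=6 B=-6 C=9 D=13 ZF=0 PC=12
Step 13: PC=12 exec 'SUB D, B'. After: A=6 B=-6 C=9 D=19 ZF=0 PC=13
Step 14: PC=13 exec 'HALT'. After: A=6 B=-6 C=9 D=19 ZF=0 PC=13 HALTED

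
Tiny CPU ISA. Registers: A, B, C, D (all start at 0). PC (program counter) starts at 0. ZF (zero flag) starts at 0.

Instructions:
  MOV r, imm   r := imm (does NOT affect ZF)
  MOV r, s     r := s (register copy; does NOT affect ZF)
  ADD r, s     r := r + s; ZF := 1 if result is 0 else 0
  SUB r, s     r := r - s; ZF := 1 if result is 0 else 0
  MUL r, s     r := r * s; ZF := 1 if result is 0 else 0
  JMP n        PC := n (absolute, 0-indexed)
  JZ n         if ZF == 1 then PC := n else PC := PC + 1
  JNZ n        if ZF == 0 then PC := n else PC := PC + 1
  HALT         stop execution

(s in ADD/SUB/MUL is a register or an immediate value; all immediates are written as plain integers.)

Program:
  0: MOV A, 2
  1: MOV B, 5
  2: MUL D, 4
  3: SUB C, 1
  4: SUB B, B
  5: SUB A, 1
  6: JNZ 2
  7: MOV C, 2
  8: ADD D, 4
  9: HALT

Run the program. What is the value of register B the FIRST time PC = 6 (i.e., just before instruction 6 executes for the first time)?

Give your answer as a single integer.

Step 1: PC=0 exec 'MOV A, 2'. After: A=2 B=0 C=0 D=0 ZF=0 PC=1
Step 2: PC=1 exec 'MOV B, 5'. After: A=2 B=5 C=0 D=0 ZF=0 PC=2
Step 3: PC=2 exec 'MUL D, 4'. After: A=2 B=5 C=0 D=0 ZF=1 PC=3
Step 4: PC=3 exec 'SUB C, 1'. After: A=2 B=5 C=-1 D=0 ZF=0 PC=4
Step 5: PC=4 exec 'SUB B, B'. After: A=2 B=0 C=-1 D=0 ZF=1 PC=5
Step 6: PC=5 exec 'SUB A, 1'. After: A=1 B=0 C=-1 D=0 ZF=0 PC=6
First time PC=6: B=0

0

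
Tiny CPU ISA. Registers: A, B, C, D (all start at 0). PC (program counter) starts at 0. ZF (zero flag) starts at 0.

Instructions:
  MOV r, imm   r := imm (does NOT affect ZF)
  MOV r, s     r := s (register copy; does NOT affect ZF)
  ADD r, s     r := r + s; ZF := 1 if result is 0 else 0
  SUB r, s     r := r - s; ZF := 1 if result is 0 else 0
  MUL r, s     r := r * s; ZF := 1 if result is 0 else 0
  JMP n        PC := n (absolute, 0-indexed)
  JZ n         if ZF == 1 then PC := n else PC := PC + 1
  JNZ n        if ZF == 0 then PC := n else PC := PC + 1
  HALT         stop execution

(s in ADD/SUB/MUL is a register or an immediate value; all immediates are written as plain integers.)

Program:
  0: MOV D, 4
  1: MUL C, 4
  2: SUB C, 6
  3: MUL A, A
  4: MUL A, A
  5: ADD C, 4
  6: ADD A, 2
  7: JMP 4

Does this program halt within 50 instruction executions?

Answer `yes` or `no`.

Answer: no

Derivation:
Step 1: PC=0 exec 'MOV D, 4'. After: A=0 B=0 C=0 D=4 ZF=0 PC=1
Step 2: PC=1 exec 'MUL C, 4'. After: A=0 B=0 C=0 D=4 ZF=1 PC=2
Step 3: PC=2 exec 'SUB C, 6'. After: A=0 B=0 C=-6 D=4 ZF=0 PC=3
Step 4: PC=3 exec 'MUL A, A'. After: A=0 B=0 C=-6 D=4 ZF=1 PC=4
Step 5: PC=4 exec 'MUL A, A'. After: A=0 B=0 C=-6 D=4 ZF=1 PC=5
Step 6: PC=5 exec 'ADD C, 4'. After: A=0 B=0 C=-2 D=4 ZF=0 PC=6
Step 7: PC=6 exec 'ADD A, 2'. After: A=2 B=0 C=-2 D=4 ZF=0 PC=7
Step 8: PC=7 exec 'JMP 4'. After: A=2 B=0 C=-2 D=4 ZF=0 PC=4
Step 9: PC=4 exec 'MUL A, A'. After: A=4 B=0 C=-2 D=4 ZF=0 PC=5
Step 10: PC=5 exec 'ADD C, 4'. After: A=4 B=0 C=2 D=4 ZF=0 PC=6
Step 11: PC=6 exec 'ADD A, 2'. After: A=6 B=0 C=2 D=4 ZF=0 PC=7
Step 12: PC=7 exec 'JMP 4'. After: A=6 B=0 C=2 D=4 ZF=0 PC=4
Step 13: PC=4 exec 'MUL A, A'. After: A=36 B=0 C=2 D=4 ZF=0 PC=5
Step 14: PC=5 exec 'ADD C, 4'. After: A=36 B=0 C=6 D=4 ZF=0 PC=6
Step 15: PC=6 exec 'ADD A, 2'. After: A=38 B=0 C=6 D=4 ZF=0 PC=7
After 50 steps: not halted. PC revisits the same instructions with no path to HALT; will never halt.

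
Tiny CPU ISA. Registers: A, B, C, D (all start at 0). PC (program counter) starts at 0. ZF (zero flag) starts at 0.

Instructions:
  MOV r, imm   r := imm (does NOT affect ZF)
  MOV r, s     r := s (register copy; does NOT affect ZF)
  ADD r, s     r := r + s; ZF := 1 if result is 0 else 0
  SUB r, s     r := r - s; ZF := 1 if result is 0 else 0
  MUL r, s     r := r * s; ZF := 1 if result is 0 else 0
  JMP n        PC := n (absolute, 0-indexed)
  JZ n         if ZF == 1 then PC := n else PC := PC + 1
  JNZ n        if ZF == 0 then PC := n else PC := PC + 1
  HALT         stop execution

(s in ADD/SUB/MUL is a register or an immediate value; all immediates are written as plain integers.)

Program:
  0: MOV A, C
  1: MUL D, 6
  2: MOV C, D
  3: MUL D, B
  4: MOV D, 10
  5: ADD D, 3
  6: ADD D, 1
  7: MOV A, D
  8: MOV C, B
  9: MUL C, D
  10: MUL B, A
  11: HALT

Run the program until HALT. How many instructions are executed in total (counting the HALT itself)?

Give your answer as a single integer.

Answer: 12

Derivation:
Step 1: PC=0 exec 'MOV A, C'. After: A=0 B=0 C=0 D=0 ZF=0 PC=1
Step 2: PC=1 exec 'MUL D, 6'. After: A=0 B=0 C=0 D=0 ZF=1 PC=2
Step 3: PC=2 exec 'MOV C, D'. After: A=0 B=0 C=0 D=0 ZF=1 PC=3
Step 4: PC=3 exec 'MUL D, B'. After: A=0 B=0 C=0 D=0 ZF=1 PC=4
Step 5: PC=4 exec 'MOV D, 10'. After: A=0 B=0 C=0 D=10 ZF=1 PC=5
Step 6: PC=5 exec 'ADD D, 3'. After: A=0 B=0 C=0 D=13 ZF=0 PC=6
Step 7: PC=6 exec 'ADD D, 1'. After: A=0 B=0 C=0 D=14 ZF=0 PC=7
Step 8: PC=7 exec 'MOV A, D'. After: A=14 B=0 C=0 D=14 ZF=0 PC=8
Step 9: PC=8 exec 'MOV C, B'. After: A=14 B=0 C=0 D=14 ZF=0 PC=9
Step 10: PC=9 exec 'MUL C, D'. After: A=14 B=0 C=0 D=14 ZF=1 PC=10
Step 11: PC=10 exec 'MUL B, A'. After: A=14 B=0 C=0 D=14 ZF=1 PC=11
Step 12: PC=11 exec 'HALT'. After: A=14 B=0 C=0 D=14 ZF=1 PC=11 HALTED
Total instructions executed: 12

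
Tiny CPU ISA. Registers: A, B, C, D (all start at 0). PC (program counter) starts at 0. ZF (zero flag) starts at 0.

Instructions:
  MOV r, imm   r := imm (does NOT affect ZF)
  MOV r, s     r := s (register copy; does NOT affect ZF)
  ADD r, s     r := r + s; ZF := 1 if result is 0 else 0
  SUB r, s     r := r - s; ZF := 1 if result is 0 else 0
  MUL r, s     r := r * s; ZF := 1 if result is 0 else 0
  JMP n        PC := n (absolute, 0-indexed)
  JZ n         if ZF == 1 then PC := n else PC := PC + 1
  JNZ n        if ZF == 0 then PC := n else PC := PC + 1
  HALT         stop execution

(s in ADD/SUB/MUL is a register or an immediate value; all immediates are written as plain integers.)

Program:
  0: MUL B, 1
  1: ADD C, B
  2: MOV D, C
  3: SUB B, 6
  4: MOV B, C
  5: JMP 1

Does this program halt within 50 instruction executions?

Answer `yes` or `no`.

Answer: no

Derivation:
Step 1: PC=0 exec 'MUL B, 1'. After: A=0 B=0 C=0 D=0 ZF=1 PC=1
Step 2: PC=1 exec 'ADD C, B'. After: A=0 B=0 C=0 D=0 ZF=1 PC=2
Step 3: PC=2 exec 'MOV D, C'. After: A=0 B=0 C=0 D=0 ZF=1 PC=3
Step 4: PC=3 exec 'SUB B, 6'. After: A=0 B=-6 C=0 D=0 ZF=0 PC=4
Step 5: PC=4 exec 'MOV B, C'. After: A=0 B=0 C=0 D=0 ZF=0 PC=5
Step 6: PC=5 exec 'JMP 1'. After: A=0 B=0 C=0 D=0 ZF=0 PC=1
Step 7: PC=1 exec 'ADD C, B'. After: A=0 B=0 C=0 D=0 ZF=1 PC=2
State after step 7 equals state after step 2: the program is in a cycle of length 5 and will never halt.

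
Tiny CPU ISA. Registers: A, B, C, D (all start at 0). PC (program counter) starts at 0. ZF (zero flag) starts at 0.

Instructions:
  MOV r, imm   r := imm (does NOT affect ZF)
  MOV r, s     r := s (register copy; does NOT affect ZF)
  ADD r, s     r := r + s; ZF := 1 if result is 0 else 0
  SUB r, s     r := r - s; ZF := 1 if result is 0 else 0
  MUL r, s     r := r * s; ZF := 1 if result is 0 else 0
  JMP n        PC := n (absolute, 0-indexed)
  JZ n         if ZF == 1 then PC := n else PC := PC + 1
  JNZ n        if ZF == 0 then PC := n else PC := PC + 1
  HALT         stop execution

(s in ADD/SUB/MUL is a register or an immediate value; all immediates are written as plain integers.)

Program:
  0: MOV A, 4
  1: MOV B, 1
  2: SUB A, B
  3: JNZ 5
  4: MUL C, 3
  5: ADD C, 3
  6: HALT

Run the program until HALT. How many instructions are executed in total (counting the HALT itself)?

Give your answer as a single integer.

Step 1: PC=0 exec 'MOV A, 4'. After: A=4 B=0 C=0 D=0 ZF=0 PC=1
Step 2: PC=1 exec 'MOV B, 1'. After: A=4 B=1 C=0 D=0 ZF=0 PC=2
Step 3: PC=2 exec 'SUB A, B'. After: A=3 B=1 C=0 D=0 ZF=0 PC=3
Step 4: PC=3 exec 'JNZ 5'. After: A=3 B=1 C=0 D=0 ZF=0 PC=5
Step 5: PC=5 exec 'ADD C, 3'. After: A=3 B=1 C=3 D=0 ZF=0 PC=6
Step 6: PC=6 exec 'HALT'. After: A=3 B=1 C=3 D=0 ZF=0 PC=6 HALTED
Total instructions executed: 6

Answer: 6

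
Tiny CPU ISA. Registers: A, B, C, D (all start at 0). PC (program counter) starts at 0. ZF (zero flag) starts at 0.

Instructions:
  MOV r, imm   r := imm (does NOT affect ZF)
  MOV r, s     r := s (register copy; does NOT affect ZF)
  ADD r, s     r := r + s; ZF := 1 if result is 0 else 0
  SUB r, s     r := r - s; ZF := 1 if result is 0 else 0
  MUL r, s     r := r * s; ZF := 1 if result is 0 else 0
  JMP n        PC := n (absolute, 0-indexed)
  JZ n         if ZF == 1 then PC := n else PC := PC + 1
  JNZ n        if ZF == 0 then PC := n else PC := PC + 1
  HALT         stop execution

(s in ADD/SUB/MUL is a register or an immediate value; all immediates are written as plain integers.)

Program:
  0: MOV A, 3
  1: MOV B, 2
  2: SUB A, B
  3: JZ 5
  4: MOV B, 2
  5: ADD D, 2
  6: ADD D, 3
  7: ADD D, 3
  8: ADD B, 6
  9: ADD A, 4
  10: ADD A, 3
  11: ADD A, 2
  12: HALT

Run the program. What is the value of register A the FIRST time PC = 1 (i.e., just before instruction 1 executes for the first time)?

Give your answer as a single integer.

Step 1: PC=0 exec 'MOV A, 3'. After: A=3 B=0 C=0 D=0 ZF=0 PC=1
First time PC=1: A=3

3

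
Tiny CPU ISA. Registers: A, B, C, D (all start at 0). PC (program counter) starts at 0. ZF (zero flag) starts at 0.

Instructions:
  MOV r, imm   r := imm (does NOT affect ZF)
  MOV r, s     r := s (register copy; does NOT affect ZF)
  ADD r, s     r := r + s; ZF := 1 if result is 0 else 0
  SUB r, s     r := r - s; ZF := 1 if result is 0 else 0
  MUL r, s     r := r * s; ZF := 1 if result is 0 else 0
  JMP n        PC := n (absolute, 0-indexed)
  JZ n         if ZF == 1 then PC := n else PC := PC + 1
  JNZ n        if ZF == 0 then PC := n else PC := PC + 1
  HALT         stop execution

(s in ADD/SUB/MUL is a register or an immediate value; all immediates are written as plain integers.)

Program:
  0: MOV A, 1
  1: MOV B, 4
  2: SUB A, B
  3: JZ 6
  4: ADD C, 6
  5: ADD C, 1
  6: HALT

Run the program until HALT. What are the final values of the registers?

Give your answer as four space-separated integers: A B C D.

Answer: -3 4 7 0

Derivation:
Step 1: PC=0 exec 'MOV A, 1'. After: A=1 B=0 C=0 D=0 ZF=0 PC=1
Step 2: PC=1 exec 'MOV B, 4'. After: A=1 B=4 C=0 D=0 ZF=0 PC=2
Step 3: PC=2 exec 'SUB A, B'. After: A=-3 B=4 C=0 D=0 ZF=0 PC=3
Step 4: PC=3 exec 'JZ 6'. After: A=-3 B=4 C=0 D=0 ZF=0 PC=4
Step 5: PC=4 exec 'ADD C, 6'. After: A=-3 B=4 C=6 D=0 ZF=0 PC=5
Step 6: PC=5 exec 'ADD C, 1'. After: A=-3 B=4 C=7 D=0 ZF=0 PC=6
Step 7: PC=6 exec 'HALT'. After: A=-3 B=4 C=7 D=0 ZF=0 PC=6 HALTED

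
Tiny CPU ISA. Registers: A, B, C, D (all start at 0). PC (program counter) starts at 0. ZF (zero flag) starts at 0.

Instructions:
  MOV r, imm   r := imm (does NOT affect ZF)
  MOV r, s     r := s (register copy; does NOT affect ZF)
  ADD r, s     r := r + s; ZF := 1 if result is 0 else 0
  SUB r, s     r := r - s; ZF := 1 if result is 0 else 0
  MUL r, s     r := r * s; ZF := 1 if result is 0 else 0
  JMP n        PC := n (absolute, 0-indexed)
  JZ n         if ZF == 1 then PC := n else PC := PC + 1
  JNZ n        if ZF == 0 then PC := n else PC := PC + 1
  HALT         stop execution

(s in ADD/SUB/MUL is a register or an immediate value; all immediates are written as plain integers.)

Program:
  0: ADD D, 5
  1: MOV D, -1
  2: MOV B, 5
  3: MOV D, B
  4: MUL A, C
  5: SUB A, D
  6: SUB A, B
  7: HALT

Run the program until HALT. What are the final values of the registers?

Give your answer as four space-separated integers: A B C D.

Step 1: PC=0 exec 'ADD D, 5'. After: A=0 B=0 C=0 D=5 ZF=0 PC=1
Step 2: PC=1 exec 'MOV D, -1'. After: A=0 B=0 C=0 D=-1 ZF=0 PC=2
Step 3: PC=2 exec 'MOV B, 5'. After: A=0 B=5 C=0 D=-1 ZF=0 PC=3
Step 4: PC=3 exec 'MOV D, B'. After: A=0 B=5 C=0 D=5 ZF=0 PC=4
Step 5: PC=4 exec 'MUL A, C'. After: A=0 B=5 C=0 D=5 ZF=1 PC=5
Step 6: PC=5 exec 'SUB A, D'. After: A=-5 B=5 C=0 D=5 ZF=0 PC=6
Step 7: PC=6 exec 'SUB A, B'. After: A=-10 B=5 C=0 D=5 ZF=0 PC=7
Step 8: PC=7 exec 'HALT'. After: A=-10 B=5 C=0 D=5 ZF=0 PC=7 HALTED

Answer: -10 5 0 5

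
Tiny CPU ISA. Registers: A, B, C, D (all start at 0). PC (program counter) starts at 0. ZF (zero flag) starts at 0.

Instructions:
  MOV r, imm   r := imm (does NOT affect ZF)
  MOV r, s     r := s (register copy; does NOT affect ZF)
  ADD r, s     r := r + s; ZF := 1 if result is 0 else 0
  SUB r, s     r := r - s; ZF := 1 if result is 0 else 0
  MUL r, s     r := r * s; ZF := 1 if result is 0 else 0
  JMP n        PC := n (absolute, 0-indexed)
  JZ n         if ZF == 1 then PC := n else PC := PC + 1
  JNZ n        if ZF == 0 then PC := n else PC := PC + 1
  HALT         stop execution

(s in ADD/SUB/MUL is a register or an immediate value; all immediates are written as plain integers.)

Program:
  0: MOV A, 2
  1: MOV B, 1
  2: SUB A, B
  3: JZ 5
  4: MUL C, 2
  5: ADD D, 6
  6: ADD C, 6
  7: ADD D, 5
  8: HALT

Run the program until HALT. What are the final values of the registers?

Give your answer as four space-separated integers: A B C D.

Step 1: PC=0 exec 'MOV A, 2'. After: A=2 B=0 C=0 D=0 ZF=0 PC=1
Step 2: PC=1 exec 'MOV B, 1'. After: A=2 B=1 C=0 D=0 ZF=0 PC=2
Step 3: PC=2 exec 'SUB A, B'. After: A=1 B=1 C=0 D=0 ZF=0 PC=3
Step 4: PC=3 exec 'JZ 5'. After: A=1 B=1 C=0 D=0 ZF=0 PC=4
Step 5: PC=4 exec 'MUL C, 2'. After: A=1 B=1 C=0 D=0 ZF=1 PC=5
Step 6: PC=5 exec 'ADD D, 6'. After: A=1 B=1 C=0 D=6 ZF=0 PC=6
Step 7: PC=6 exec 'ADD C, 6'. After: A=1 B=1 C=6 D=6 ZF=0 PC=7
Step 8: PC=7 exec 'ADD D, 5'. After: A=1 B=1 C=6 D=11 ZF=0 PC=8
Step 9: PC=8 exec 'HALT'. After: A=1 B=1 C=6 D=11 ZF=0 PC=8 HALTED

Answer: 1 1 6 11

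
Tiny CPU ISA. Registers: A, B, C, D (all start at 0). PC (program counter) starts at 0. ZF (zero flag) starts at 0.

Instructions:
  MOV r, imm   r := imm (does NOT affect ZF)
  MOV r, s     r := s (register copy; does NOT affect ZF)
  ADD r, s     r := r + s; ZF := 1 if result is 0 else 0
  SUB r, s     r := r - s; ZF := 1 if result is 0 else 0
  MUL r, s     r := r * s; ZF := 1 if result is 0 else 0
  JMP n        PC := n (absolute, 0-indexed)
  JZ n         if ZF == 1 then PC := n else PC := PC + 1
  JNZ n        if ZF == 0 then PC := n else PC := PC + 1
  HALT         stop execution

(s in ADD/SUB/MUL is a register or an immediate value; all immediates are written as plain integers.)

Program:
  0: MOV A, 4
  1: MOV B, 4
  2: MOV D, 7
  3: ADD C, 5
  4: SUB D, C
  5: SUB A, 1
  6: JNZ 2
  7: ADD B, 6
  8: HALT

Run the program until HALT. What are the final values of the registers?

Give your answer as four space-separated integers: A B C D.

Answer: 0 10 20 -13

Derivation:
Step 1: PC=0 exec 'MOV A, 4'. After: A=4 B=0 C=0 D=0 ZF=0 PC=1
Step 2: PC=1 exec 'MOV B, 4'. After: A=4 B=4 C=0 D=0 ZF=0 PC=2
Step 3: PC=2 exec 'MOV D, 7'. After: A=4 B=4 C=0 D=7 ZF=0 PC=3
Step 4: PC=3 exec 'ADD C, 5'. After: A=4 B=4 C=5 D=7 ZF=0 PC=4
Step 5: PC=4 exec 'SUB D, C'. After: A=4 B=4 C=5 D=2 ZF=0 PC=5
Step 6: PC=5 exec 'SUB A, 1'. After: A=3 B=4 C=5 D=2 ZF=0 PC=6
Step 7: PC=6 exec 'JNZ 2'. After: A=3 B=4 C=5 D=2 ZF=0 PC=2
Step 8: PC=2 exec 'MOV D, 7'. After: A=3 B=4 C=5 D=7 ZF=0 PC=3
Step 9: PC=3 exec 'ADD C, 5'. After: A=3 B=4 C=10 D=7 ZF=0 PC=4
Step 10: PC=4 exec 'SUB D, C'. After: A=3 B=4 C=10 D=-3 ZF=0 PC=5
Step 11: PC=5 exec 'SUB A, 1'. After: A=2 B=4 C=10 D=-3 ZF=0 PC=6
Step 12: PC=6 exec 'JNZ 2'. After: A=2 B=4 C=10 D=-3 ZF=0 PC=2
Step 13: PC=2 exec 'MOV D, 7'. After: A=2 B=4 C=10 D=7 ZF=0 PC=3
Step 14: PC=3 exec 'ADD C, 5'. After: A=2 B=4 C=15 D=7 ZF=0 PC=4
Step 15: PC=4 exec 'SUB D, C'. After: A=2 B=4 C=15 D=-8 ZF=0 PC=5
Step 16: PC=5 exec 'SUB A, 1'. After: A=1 B=4 C=15 D=-8 ZF=0 PC=6
Step 17: PC=6 exec 'JNZ 2'. After: A=1 B=4 C=15 D=-8 ZF=0 PC=2
Step 18: PC=2 exec 'MOV D, 7'. After: A=1 B=4 C=15 D=7 ZF=0 PC=3
Step 19: PC=3 exec 'ADD C, 5'. After: A=1 B=4 C=20 D=7 ZF=0 PC=4
Step 20: PC=4 exec 'SUB D, C'. After: A=1 B=4 C=20 D=-13 ZF=0 PC=5
Step 21: PC=5 exec 'SUB A, 1'. After: A=0 B=4 C=20 D=-13 ZF=1 PC=6
Step 22: PC=6 exec 'JNZ 2'. After: A=0 B=4 C=20 D=-13 ZF=1 PC=7
Step 23: PC=7 exec 'ADD B, 6'. After: A=0 B=10 C=20 D=-13 ZF=0 PC=8
Step 24: PC=8 exec 'HALT'. After: A=0 B=10 C=20 D=-13 ZF=0 PC=8 HALTED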